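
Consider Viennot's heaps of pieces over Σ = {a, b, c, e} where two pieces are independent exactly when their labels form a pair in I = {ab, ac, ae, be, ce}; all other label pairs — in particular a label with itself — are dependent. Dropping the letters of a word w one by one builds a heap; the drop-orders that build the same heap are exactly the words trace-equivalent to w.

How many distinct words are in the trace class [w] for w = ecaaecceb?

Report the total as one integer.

0(e) covers ∅
1(c) covers ∅
2(a) covers ∅
3(a) covers 2:a
4(e) covers 0:e
5(c) covers 1:c
6(c) covers 5:c
7(e) covers 4:e
8(b) covers 6:c
floor of heap: 0:e, 1:c, 2:a
completions by unplaced set U, small U first (add the entries for U minus each lowest piece of U):
  |U|=1: {3}:1  {7}:1  {8}:1
  |U|=2: {2,3}:1  {3,7}:2  {3,8}:2  {4,7}:1  {6,8}:1  {7,8}:2
  |U|=3: {0,4,7}:1  {2,3,7}:3  {2,3,8}:3  {3,4,7}:3  {3,6,8}:3  {3,7,8}:6  {4,7,8}:3  {5,6,8}:1  {6,7,8}:3
  |U|=4: {0,3,4,7}:4  {0,4,7,8}:4  {1,5,6,8}:1  {2,3,4,7}:6  {2,3,6,8}:6  {2,3,7,8}:12  {3,4,7,8}:12  {3,5,6,8}:4  {3,6,7,8}:12  {4,6,7,8}:6  {5,6,7,8}:4
  |U|=5: {0,2,3,4,7}:10  {0,3,4,7,8}:20  {0,4,6,7,8}:10  {1,3,5,6,8}:5  {1,5,6,7,8}:5  {2,3,4,7,8}:30  {2,3,5,6,8}:10  {2,3,6,7,8}:30  {3,4,6,7,8}:30  {3,5,6,7,8}:20  {4,5,6,7,8}:10
  |U|=6: {0,2,3,4,7,8}:60  {0,3,4,6,7,8}:60  {0,4,5,6,7,8}:20  {1,2,3,5,6,8}:15  {1,3,5,6,7,8}:30  {1,4,5,6,7,8}:15  {2,3,4,6,7,8}:90  {2,3,5,6,7,8}:60  {3,4,5,6,7,8}:60
  |U|=7: {0,1,4,5,6,7,8}:35  {0,2,3,4,6,7,8}:210  {0,3,4,5,6,7,8}:140  {1,2,3,5,6,7,8}:105  {1,3,4,5,6,7,8}:105  {2,3,4,5,6,7,8}:210
  start at 0(e): 420
  start at 1(c): 560
  start at 2(a): 280
sum over floor = 1260

1260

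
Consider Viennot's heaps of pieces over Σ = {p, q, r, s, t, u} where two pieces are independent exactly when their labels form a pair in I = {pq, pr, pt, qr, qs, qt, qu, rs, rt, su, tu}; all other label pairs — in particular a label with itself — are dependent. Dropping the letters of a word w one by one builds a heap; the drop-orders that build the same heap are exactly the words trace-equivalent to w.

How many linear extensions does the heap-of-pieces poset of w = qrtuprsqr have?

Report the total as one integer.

1152

#0=q has no predecessor
#1=r has no predecessor
#2=t has no predecessor
#3=u depends on [1:r]
#4=p depends on [3:u]
#5=r depends on [3:u]
#6=s depends on [2:t, 4:p]
#7=q depends on [0:q]
#8=r depends on [5:r]
sources: [0:q, 1:r, 2:t]
N(rest) = Σ N(rest − s) over sources s of rest; N(one piece) = 1:
  size 1 → [6]=1  [7]=1  [8]=1
  size 2 → [0,7]=1  [2,6]=1  [4,6]=1  [5,8]=1  [6,7]=2  [6,8]=2  [7,8]=2
  size 3 → [0,6,7]=3  [0,7,8]=3  [2,4,6]=2  [2,6,7]=3  [2,6,8]=3  [4,6,7]=3  [4,6,8]=3  [5,6,8]=3  [5,7,8]=3  [6,7,8]=6
  size 4 → [0,2,6,7]=6  [0,4,6,7]=6  [0,5,7,8]=6  [0,6,7,8]=12  [2,4,6,7]=8  [2,4,6,8]=8  [2,5,6,8]=6  [2,6,7,8]=12  [4,5,6,8]=6  [4,6,7,8]=12  [5,6,7,8]=12
  size 5 → [0,2,4,6,7]=20  [0,2,6,7,8]=30  [0,4,6,7,8]=30  [0,5,6,7,8]=30  [2,4,5,6,8]=20  [2,4,6,7,8]=40  [2,5,6,7,8]=30  [3,4,5,6,8]=6  [4,5,6,7,8]=30
  size 6 → [0,2,4,6,7,8]=120  [0,2,5,6,7,8]=90  [0,4,5,6,7,8]=90  [1,3,4,5,6,8]=6  [2,3,4,5,6,8]=26  [2,4,5,6,7,8]=120  [3,4,5,6,7,8]=36
  size 7 → [0,2,4,5,6,7,8]=420  [0,3,4,5,6,7,8]=126  [1,2,3,4,5,6,8]=32  [1,3,4,5,6,7,8]=42  [2,3,4,5,6,7,8]=182
  first=0(q) contributes 256
  first=1(r) contributes 728
  first=2(t) contributes 168
|[w]| = 1152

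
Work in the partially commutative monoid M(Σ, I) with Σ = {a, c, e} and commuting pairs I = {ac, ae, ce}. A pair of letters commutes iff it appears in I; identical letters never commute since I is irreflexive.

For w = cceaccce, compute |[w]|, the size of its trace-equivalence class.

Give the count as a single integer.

168

drop 0:c onto floor
drop 1:c onto {0:c}
drop 2:e onto floor
drop 3:a onto floor
drop 4:c onto {1:c}
drop 5:c onto {4:c}
drop 6:c onto {5:c}
drop 7:e onto {2:e}
ground layer = {0:c, 2:e, 3:a}
drop-orders for the pieces not yet dropped (sum over which currently-grounded one goes next):
  1 to go: {3} 1  {6} 1  {7} 1
  2 to go: {2,7} 1  {3,6} 2  {3,7} 2  {5,6} 1  {6,7} 2
  3 to go: {2,3,7} 3  {2,6,7} 3  {3,5,6} 3  {3,6,7} 6  {4,5,6} 1  {5,6,7} 3
  4 to go: {1,4,5,6} 1  {2,3,6,7} 12  {2,5,6,7} 6  {3,4,5,6} 4  {3,5,6,7} 12  {4,5,6,7} 4
  5 to go: {0,1,4,5,6} 1  {1,3,4,5,6} 5  {1,4,5,6,7} 5  {2,3,5,6,7} 30  {2,4,5,6,7} 10  {3,4,5,6,7} 20
  6 to go: {0,1,3,4,5,6} 6  {0,1,4,5,6,7} 6  {1,2,4,5,6,7} 15  {1,3,4,5,6,7} 30  {2,3,4,5,6,7} 60
  if 0:c drops first: 105 orders
  if 2:e drops first: 42 orders
  if 3:a drops first: 21 orders
heap linearizations: 168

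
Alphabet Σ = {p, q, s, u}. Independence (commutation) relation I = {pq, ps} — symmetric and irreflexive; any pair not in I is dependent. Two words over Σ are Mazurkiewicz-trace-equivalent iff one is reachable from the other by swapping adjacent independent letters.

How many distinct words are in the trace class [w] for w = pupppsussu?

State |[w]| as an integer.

0(p) covers ∅
1(u) covers 0:p
2(p) covers 1:u
3(p) covers 2:p
4(p) covers 3:p
5(s) covers 1:u
6(u) covers 4:p, 5:s
7(s) covers 6:u
8(s) covers 7:s
9(u) covers 8:s
floor of heap: 0:p
completions by unplaced set U, small U first (add the entries for U minus each lowest piece of U):
  |U|=1: {9}:1
  |U|=2: {8,9}:1
  |U|=3: {7,8,9}:1
  |U|=4: {6,7,8,9}:1
  |U|=5: {4,6,7,8,9}:1  {5,6,7,8,9}:1
  |U|=6: {3,4,6,7,8,9}:1  {4,5,6,7,8,9}:2
  |U|=7: {2,3,4,6,7,8,9}:1  {3,4,5,6,7,8,9}:3
  |U|=8: {2,3,4,5,6,7,8,9}:4
  start at 0(p): 4

4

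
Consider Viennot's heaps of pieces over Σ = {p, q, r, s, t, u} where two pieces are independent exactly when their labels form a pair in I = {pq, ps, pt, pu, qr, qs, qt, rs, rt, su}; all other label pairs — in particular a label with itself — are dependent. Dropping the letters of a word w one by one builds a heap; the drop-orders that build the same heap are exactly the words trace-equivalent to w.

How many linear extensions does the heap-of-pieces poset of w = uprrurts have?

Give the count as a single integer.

0(u) covers ∅
1(p) covers ∅
2(r) covers 0:u, 1:p
3(r) covers 2:r
4(u) covers 3:r
5(r) covers 4:u
6(t) covers 4:u
7(s) covers 6:t
floor of heap: 0:u, 1:p
completions by unplaced set U, small U first (add the entries for U minus each lowest piece of U):
  |U|=1: {5}:1  {7}:1
  |U|=2: {5,7}:2  {6,7}:1
  |U|=3: {5,6,7}:3
  |U|=4: {4,5,6,7}:3
  |U|=5: {3,4,5,6,7}:3
  |U|=6: {2,3,4,5,6,7}:3
  start at 0(u): 3
  start at 1(p): 3
sum over floor = 6

6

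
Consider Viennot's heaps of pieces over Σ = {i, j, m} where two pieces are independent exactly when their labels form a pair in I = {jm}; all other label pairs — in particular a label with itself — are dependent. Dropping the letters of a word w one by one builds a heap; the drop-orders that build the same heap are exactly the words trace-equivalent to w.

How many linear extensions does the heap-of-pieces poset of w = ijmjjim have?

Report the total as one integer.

piece 0:i — minimal
piece 1:j rests on {0:i}
piece 2:m rests on {0:i}
piece 3:j rests on {1:j}
piece 4:j rests on {3:j}
piece 5:i rests on {2:m, 4:j}
piece 6:m rests on {5:i}
minimal pieces: {0:i}
ways to finish when only these pieces remain (= sum over removing one remaining piece with nothing left below it):
  1 left: {6}→1
  2 left: {5,6}→1
  3 left: {2,5,6}→1  {4,5,6}→1
  4 left: {2,4,5,6}→2  {3,4,5,6}→1
  5 left: {1,3,4,5,6}→1  {2,3,4,5,6}→3
  placing 0:i first → 4 extensions

4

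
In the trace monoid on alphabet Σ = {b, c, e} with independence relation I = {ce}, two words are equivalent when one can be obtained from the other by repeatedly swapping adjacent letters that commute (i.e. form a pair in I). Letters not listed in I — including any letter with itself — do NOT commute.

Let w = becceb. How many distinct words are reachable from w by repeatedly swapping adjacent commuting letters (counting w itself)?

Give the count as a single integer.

piece 0:b — minimal
piece 1:e rests on {0:b}
piece 2:c rests on {0:b}
piece 3:c rests on {2:c}
piece 4:e rests on {1:e}
piece 5:b rests on {3:c, 4:e}
minimal pieces: {0:b}
ways to finish when only these pieces remain (= sum over removing one remaining piece with nothing left below it):
  1 left: {5}→1
  2 left: {3,5}→1  {4,5}→1
  3 left: {1,4,5}→1  {2,3,5}→1  {3,4,5}→2
  4 left: {1,3,4,5}→3  {2,3,4,5}→3
  placing 0:b first → 6 extensions

6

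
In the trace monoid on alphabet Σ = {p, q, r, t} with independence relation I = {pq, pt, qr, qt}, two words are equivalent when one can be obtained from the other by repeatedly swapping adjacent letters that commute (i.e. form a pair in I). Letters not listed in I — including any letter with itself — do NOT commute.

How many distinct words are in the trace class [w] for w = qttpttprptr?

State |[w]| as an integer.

330

drop 0:q onto floor
drop 1:t onto floor
drop 2:t onto {1:t}
drop 3:p onto floor
drop 4:t onto {2:t}
drop 5:t onto {4:t}
drop 6:p onto {3:p}
drop 7:r onto {5:t, 6:p}
drop 8:p onto {7:r}
drop 9:t onto {7:r}
drop 10:r onto {8:p, 9:t}
ground layer = {0:q, 1:t, 3:p}
drop-orders for the pieces not yet dropped (sum over which currently-grounded one goes next):
  1 to go: {0} 1  {10} 1
  2 to go: {0,10} 2  {8,10} 1  {9,10} 1
  3 to go: {0,8,10} 3  {0,9,10} 3  {8,9,10} 2
  4 to go: {0,8,9,10} 8  {7,8,9,10} 2
  5 to go: {0,7,8,9,10} 10  {5,7,8,9,10} 2  {6,7,8,9,10} 2
  6 to go: {0,5,7,8,9,10} 12  {0,6,7,8,9,10} 12  {3,6,7,8,9,10} 2  {4,5,7,8,9,10} 2  {5,6,7,8,9,10} 4
  7 to go: {0,3,6,7,8,9,10} 14  {0,4,5,7,8,9,10} 14  {0,5,6,7,8,9,10} 28  {2,4,5,7,8,9,10} 2  {3,5,6,7,8,9,10} 6  {4,5,6,7,8,9,10} 6
  8 to go: {0,2,4,5,7,8,9,10} 16  {0,3,5,6,7,8,9,10} 48  {0,4,5,6,7,8,9,10} 48  {1,2,4,5,7,8,9,10} 2  {2,4,5,6,7,8,9,10} 8  {3,4,5,6,7,8,9,10} 12
  9 to go: {0,1,2,4,5,7,8,9,10} 18  {0,2,4,5,6,7,8,9,10} 72  {0,3,4,5,6,7,8,9,10} 108  {1,2,4,5,6,7,8,9,10} 10  {2,3,4,5,6,7,8,9,10} 20
  if 0:q drops first: 30 orders
  if 1:t drops first: 200 orders
  if 3:p drops first: 100 orders
heap linearizations: 330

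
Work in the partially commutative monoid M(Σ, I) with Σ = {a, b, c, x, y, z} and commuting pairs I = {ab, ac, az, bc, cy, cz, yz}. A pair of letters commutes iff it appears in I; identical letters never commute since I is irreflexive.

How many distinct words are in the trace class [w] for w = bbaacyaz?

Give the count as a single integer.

176

drop 0:b onto floor
drop 1:b onto {0:b}
drop 2:a onto floor
drop 3:a onto {2:a}
drop 4:c onto floor
drop 5:y onto {1:b, 3:a}
drop 6:a onto {5:y}
drop 7:z onto {1:b}
ground layer = {0:b, 2:a, 4:c}
drop-orders for the pieces not yet dropped (sum over which currently-grounded one goes next):
  1 to go: {4} 1  {6} 1  {7} 1
  2 to go: {4,6} 2  {4,7} 2  {5,6} 1  {6,7} 2
  3 to go: {3,5,6} 1  {4,5,6} 3  {4,6,7} 6  {5,6,7} 3
  4 to go: {1,5,6,7} 3  {2,3,5,6} 1  {3,4,5,6} 4  {3,5,6,7} 4  {4,5,6,7} 12
  5 to go: {0,1,5,6,7} 3  {1,3,5,6,7} 7  {1,4,5,6,7} 15  {2,3,4,5,6} 5  {2,3,5,6,7} 5  {3,4,5,6,7} 20
  6 to go: {0,1,3,5,6,7} 10  {0,1,4,5,6,7} 18  {1,2,3,5,6,7} 12  {1,3,4,5,6,7} 42  {2,3,4,5,6,7} 30
  if 0:b drops first: 84 orders
  if 2:a drops first: 70 orders
  if 4:c drops first: 22 orders
heap linearizations: 176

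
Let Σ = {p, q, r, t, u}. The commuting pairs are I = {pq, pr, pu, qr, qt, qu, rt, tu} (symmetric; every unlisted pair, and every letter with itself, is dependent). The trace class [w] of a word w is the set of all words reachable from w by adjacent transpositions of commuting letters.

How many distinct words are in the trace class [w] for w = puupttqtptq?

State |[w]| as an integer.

1980

piece 0:p — minimal
piece 1:u — minimal
piece 2:u rests on {1:u}
piece 3:p rests on {0:p}
piece 4:t rests on {3:p}
piece 5:t rests on {4:t}
piece 6:q — minimal
piece 7:t rests on {5:t}
piece 8:p rests on {7:t}
piece 9:t rests on {8:p}
piece 10:q rests on {6:q}
minimal pieces: {0:p, 1:u, 6:q}
ways to finish when only these pieces remain (= sum over removing one remaining piece with nothing left below it):
  1 left: {2}→1  {9}→1  {10}→1
  2 left: {1,2}→1  {2,9}→2  {2,10}→2  {6,10}→1  {8,9}→1  {9,10}→2
  3 left: {1,2,9}→3  {1,2,10}→3  {2,6,10}→3  {2,8,9}→3  {2,9,10}→6  {6,9,10}→3  {7,8,9}→1  {8,9,10}→3
  4 left: {1,2,6,10}→6  {1,2,8,9}→6  {1,2,9,10}→12  {2,6,9,10}→12  {2,7,8,9}→4  {2,8,9,10}→12  {5,7,8,9}→1  {6,8,9,10}→6  {7,8,9,10}→4
  5 left: {1,2,6,9,10}→30  {1,2,7,8,9}→10  {1,2,8,9,10}→30  {2,5,7,8,9}→5  {2,6,8,9,10}→30  {2,7,8,9,10}→20  {4,5,7,8,9}→1  {5,7,8,9,10}→5  {6,7,8,9,10}→10
  6 left: {1,2,5,7,8,9}→15  {1,2,6,8,9,10}→90  {1,2,7,8,9,10}→60  {2,4,5,7,8,9}→6  {2,5,7,8,9,10}→30  {2,6,7,8,9,10}→60  {3,4,5,7,8,9}→1  {4,5,7,8,9,10}→6  {5,6,7,8,9,10}→15
  7 left: {0,3,4,5,7,8,9}→1  {1,2,4,5,7,8,9}→21  {1,2,5,7,8,9,10}→105  {1,2,6,7,8,9,10}→210  {2,3,4,5,7,8,9}→7  {2,4,5,7,8,9,10}→42  {2,5,6,7,8,9,10}→105  {3,4,5,7,8,9,10}→7  {4,5,6,7,8,9,10}→21
  8 left: {0,2,3,4,5,7,8,9}→8  {0,3,4,5,7,8,9,10}→8  {1,2,3,4,5,7,8,9}→28  {1,2,4,5,7,8,9,10}→168  {1,2,5,6,7,8,9,10}→420  {2,3,4,5,7,8,9,10}→56  {2,4,5,6,7,8,9,10}→168  {3,4,5,6,7,8,9,10}→28
  9 left: {0,1,2,3,4,5,7,8,9}→36  {0,2,3,4,5,7,8,9,10}→72  {0,3,4,5,6,7,8,9,10}→36  {1,2,3,4,5,7,8,9,10}→252  {1,2,4,5,6,7,8,9,10}→756  {2,3,4,5,6,7,8,9,10}→252
  placing 0:p first → 1260 extensions
  placing 1:u first → 360 extensions
  placing 6:q first → 360 extensions
total linear extensions = 1980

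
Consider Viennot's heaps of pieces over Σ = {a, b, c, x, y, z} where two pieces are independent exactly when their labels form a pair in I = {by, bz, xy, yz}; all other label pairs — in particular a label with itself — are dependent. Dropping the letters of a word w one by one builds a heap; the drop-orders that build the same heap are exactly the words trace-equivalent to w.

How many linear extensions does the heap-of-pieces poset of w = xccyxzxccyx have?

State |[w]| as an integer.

8

piece 0:x — minimal
piece 1:c rests on {0:x}
piece 2:c rests on {1:c}
piece 3:y rests on {2:c}
piece 4:x rests on {2:c}
piece 5:z rests on {4:x}
piece 6:x rests on {5:z}
piece 7:c rests on {3:y, 6:x}
piece 8:c rests on {7:c}
piece 9:y rests on {8:c}
piece 10:x rests on {8:c}
minimal pieces: {0:x}
ways to finish when only these pieces remain (= sum over removing one remaining piece with nothing left below it):
  1 left: {9}→1  {10}→1
  2 left: {9,10}→2
  3 left: {8,9,10}→2
  4 left: {7,8,9,10}→2
  5 left: {3,7,8,9,10}→2  {6,7,8,9,10}→2
  6 left: {3,6,7,8,9,10}→4  {5,6,7,8,9,10}→2
  7 left: {3,5,6,7,8,9,10}→6  {4,5,6,7,8,9,10}→2
  8 left: {3,4,5,6,7,8,9,10}→8
  9 left: {2,3,4,5,6,7,8,9,10}→8
  placing 0:x first → 8 extensions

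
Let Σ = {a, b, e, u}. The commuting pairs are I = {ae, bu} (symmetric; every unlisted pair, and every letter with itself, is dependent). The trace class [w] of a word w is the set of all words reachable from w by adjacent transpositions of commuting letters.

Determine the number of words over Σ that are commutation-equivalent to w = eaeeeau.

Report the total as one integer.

drop 0:e onto floor
drop 1:a onto floor
drop 2:e onto {0:e}
drop 3:e onto {2:e}
drop 4:e onto {3:e}
drop 5:a onto {1:a}
drop 6:u onto {4:e, 5:a}
ground layer = {0:e, 1:a}
drop-orders for the pieces not yet dropped (sum over which currently-grounded one goes next):
  1 to go: {6} 1
  2 to go: {4,6} 1  {5,6} 1
  3 to go: {1,5,6} 1  {3,4,6} 1  {4,5,6} 2
  4 to go: {1,4,5,6} 3  {2,3,4,6} 1  {3,4,5,6} 3
  5 to go: {0,2,3,4,6} 1  {1,3,4,5,6} 6  {2,3,4,5,6} 4
  if 0:e drops first: 10 orders
  if 1:a drops first: 5 orders
heap linearizations: 15

15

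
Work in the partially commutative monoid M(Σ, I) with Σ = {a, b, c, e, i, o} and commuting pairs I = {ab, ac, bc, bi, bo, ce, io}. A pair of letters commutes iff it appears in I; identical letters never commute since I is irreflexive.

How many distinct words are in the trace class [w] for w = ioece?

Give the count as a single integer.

6

piece 0:i — minimal
piece 1:o — minimal
piece 2:e rests on {0:i, 1:o}
piece 3:c rests on {0:i, 1:o}
piece 4:e rests on {2:e}
minimal pieces: {0:i, 1:o}
ways to finish when only these pieces remain (= sum over removing one remaining piece with nothing left below it):
  1 left: {3}→1  {4}→1
  2 left: {2,4}→1  {3,4}→2
  3 left: {2,3,4}→3
  placing 0:i first → 3 extensions
  placing 1:o first → 3 extensions
total linear extensions = 6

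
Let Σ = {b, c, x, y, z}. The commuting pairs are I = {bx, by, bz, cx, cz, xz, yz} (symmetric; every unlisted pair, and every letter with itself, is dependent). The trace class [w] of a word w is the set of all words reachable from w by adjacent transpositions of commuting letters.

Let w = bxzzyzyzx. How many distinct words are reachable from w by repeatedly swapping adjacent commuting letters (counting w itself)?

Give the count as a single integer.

piece 0:b — minimal
piece 1:x — minimal
piece 2:z — minimal
piece 3:z rests on {2:z}
piece 4:y rests on {1:x}
piece 5:z rests on {3:z}
piece 6:y rests on {4:y}
piece 7:z rests on {5:z}
piece 8:x rests on {6:y}
minimal pieces: {0:b, 1:x, 2:z}
ways to finish when only these pieces remain (= sum over removing one remaining piece with nothing left below it):
  1 left: {0}→1  {7}→1  {8}→1
  2 left: {0,7}→2  {0,8}→2  {5,7}→1  {6,8}→1  {7,8}→2
  3 left: {0,5,7}→3  {0,6,8}→3  {0,7,8}→6  {3,5,7}→1  {4,6,8}→1  {5,7,8}→3  {6,7,8}→3
  4 left: {0,3,5,7}→4  {0,4,6,8}→4  {0,5,7,8}→12  {0,6,7,8}→12  {1,4,6,8}→1  {2,3,5,7}→1  {3,5,7,8}→4  {4,6,7,8}→4  {5,6,7,8}→6
  5 left: {0,1,4,6,8}→5  {0,2,3,5,7}→5  {0,3,5,7,8}→20  {0,4,6,7,8}→20  {0,5,6,7,8}→30  {1,4,6,7,8}→5  {2,3,5,7,8}→5  {3,5,6,7,8}→10  {4,5,6,7,8}→10
  6 left: {0,1,4,6,7,8}→30  {0,2,3,5,7,8}→30  {0,3,5,6,7,8}→60  {0,4,5,6,7,8}→60  {1,4,5,6,7,8}→15  {2,3,5,6,7,8}→15  {3,4,5,6,7,8}→20
  7 left: {0,1,4,5,6,7,8}→105  {0,2,3,5,6,7,8}→105  {0,3,4,5,6,7,8}→140  {1,3,4,5,6,7,8}→35  {2,3,4,5,6,7,8}→35
  placing 0:b first → 70 extensions
  placing 1:x first → 280 extensions
  placing 2:z first → 280 extensions
total linear extensions = 630

630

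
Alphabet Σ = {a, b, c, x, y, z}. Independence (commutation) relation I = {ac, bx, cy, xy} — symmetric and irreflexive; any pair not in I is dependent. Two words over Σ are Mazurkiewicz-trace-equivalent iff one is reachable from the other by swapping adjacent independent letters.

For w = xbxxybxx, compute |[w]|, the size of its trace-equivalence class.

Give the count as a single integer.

56

0(x) covers ∅
1(b) covers ∅
2(x) covers 0:x
3(x) covers 2:x
4(y) covers 1:b
5(b) covers 4:y
6(x) covers 3:x
7(x) covers 6:x
floor of heap: 0:x, 1:b
completions by unplaced set U, small U first (add the entries for U minus each lowest piece of U):
  |U|=1: {5}:1  {7}:1
  |U|=2: {4,5}:1  {5,7}:2  {6,7}:1
  |U|=3: {1,4,5}:1  {3,6,7}:1  {4,5,7}:3  {5,6,7}:3
  |U|=4: {1,4,5,7}:4  {2,3,6,7}:1  {3,5,6,7}:4  {4,5,6,7}:6
  |U|=5: {0,2,3,6,7}:1  {1,4,5,6,7}:10  {2,3,5,6,7}:5  {3,4,5,6,7}:10
  |U|=6: {0,2,3,5,6,7}:6  {1,3,4,5,6,7}:20  {2,3,4,5,6,7}:15
  start at 0(x): 35
  start at 1(b): 21
sum over floor = 56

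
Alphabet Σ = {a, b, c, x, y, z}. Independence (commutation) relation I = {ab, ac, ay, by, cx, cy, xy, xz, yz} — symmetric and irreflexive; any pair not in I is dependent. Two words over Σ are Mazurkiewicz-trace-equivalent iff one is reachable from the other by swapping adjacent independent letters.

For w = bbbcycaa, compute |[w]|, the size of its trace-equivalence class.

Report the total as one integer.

168

drop 0:b onto floor
drop 1:b onto {0:b}
drop 2:b onto {1:b}
drop 3:c onto {2:b}
drop 4:y onto floor
drop 5:c onto {3:c}
drop 6:a onto floor
drop 7:a onto {6:a}
ground layer = {0:b, 4:y, 6:a}
drop-orders for the pieces not yet dropped (sum over which currently-grounded one goes next):
  1 to go: {4} 1  {5} 1  {7} 1
  2 to go: {3,5} 1  {4,5} 2  {4,7} 2  {5,7} 2  {6,7} 1
  3 to go: {2,3,5} 1  {3,4,5} 3  {3,5,7} 3  {4,5,7} 6  {4,6,7} 3  {5,6,7} 3
  4 to go: {1,2,3,5} 1  {2,3,4,5} 4  {2,3,5,7} 4  {3,4,5,7} 12  {3,5,6,7} 6  {4,5,6,7} 12
  5 to go: {0,1,2,3,5} 1  {1,2,3,4,5} 5  {1,2,3,5,7} 5  {2,3,4,5,7} 20  {2,3,5,6,7} 10  {3,4,5,6,7} 30
  6 to go: {0,1,2,3,4,5} 6  {0,1,2,3,5,7} 6  {1,2,3,4,5,7} 30  {1,2,3,5,6,7} 15  {2,3,4,5,6,7} 60
  if 0:b drops first: 105 orders
  if 4:y drops first: 21 orders
  if 6:a drops first: 42 orders
heap linearizations: 168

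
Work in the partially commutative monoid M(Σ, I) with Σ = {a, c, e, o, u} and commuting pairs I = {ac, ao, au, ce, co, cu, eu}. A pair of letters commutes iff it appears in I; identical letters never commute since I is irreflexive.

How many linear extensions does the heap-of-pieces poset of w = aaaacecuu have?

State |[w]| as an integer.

0(a) covers ∅
1(a) covers 0:a
2(a) covers 1:a
3(a) covers 2:a
4(c) covers ∅
5(e) covers 3:a
6(c) covers 4:c
7(u) covers ∅
8(u) covers 7:u
floor of heap: 0:a, 4:c, 7:u
completions by unplaced set U, small U first (add the entries for U minus each lowest piece of U):
  |U|=1: {5}:1  {6}:1  {8}:1
  |U|=2: {3,5}:1  {4,6}:1  {5,6}:2  {5,8}:2  {6,8}:2  {7,8}:1
  |U|=3: {2,3,5}:1  {3,5,6}:3  {3,5,8}:3  {4,5,6}:3  {4,6,8}:3  {5,6,8}:6  {5,7,8}:3  {6,7,8}:3
  |U|=4: {1,2,3,5}:1  {2,3,5,6}:4  {2,3,5,8}:4  {3,4,5,6}:6  {3,5,6,8}:12  {3,5,7,8}:6  {4,5,6,8}:12  {4,6,7,8}:6  {5,6,7,8}:12
  |U|=5: {0,1,2,3,5}:1  {1,2,3,5,6}:5  {1,2,3,5,8}:5  {2,3,4,5,6}:10  {2,3,5,6,8}:20  {2,3,5,7,8}:10  {3,4,5,6,8}:30  {3,5,6,7,8}:30  {4,5,6,7,8}:30
  |U|=6: {0,1,2,3,5,6}:6  {0,1,2,3,5,8}:6  {1,2,3,4,5,6}:15  {1,2,3,5,6,8}:30  {1,2,3,5,7,8}:15  {2,3,4,5,6,8}:60  {2,3,5,6,7,8}:60  {3,4,5,6,7,8}:90
  |U|=7: {0,1,2,3,4,5,6}:21  {0,1,2,3,5,6,8}:42  {0,1,2,3,5,7,8}:21  {1,2,3,4,5,6,8}:105  {1,2,3,5,6,7,8}:105  {2,3,4,5,6,7,8}:210
  start at 0(a): 420
  start at 4(c): 168
  start at 7(u): 168
sum over floor = 756

756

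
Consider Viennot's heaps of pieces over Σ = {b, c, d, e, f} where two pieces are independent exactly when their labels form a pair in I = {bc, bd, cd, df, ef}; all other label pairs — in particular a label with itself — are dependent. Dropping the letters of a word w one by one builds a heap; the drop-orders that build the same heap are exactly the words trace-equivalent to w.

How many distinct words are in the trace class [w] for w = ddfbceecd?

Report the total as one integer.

40

0(d) covers ∅
1(d) covers 0:d
2(f) covers ∅
3(b) covers 2:f
4(c) covers 2:f
5(e) covers 1:d, 3:b, 4:c
6(e) covers 5:e
7(c) covers 6:e
8(d) covers 6:e
floor of heap: 0:d, 2:f
completions by unplaced set U, small U first (add the entries for U minus each lowest piece of U):
  |U|=1: {7}:1  {8}:1
  |U|=2: {7,8}:2
  |U|=3: {6,7,8}:2
  |U|=4: {5,6,7,8}:2
  |U|=5: {1,5,6,7,8}:2  {3,5,6,7,8}:2  {4,5,6,7,8}:2
  |U|=6: {0,1,5,6,7,8}:2  {1,3,5,6,7,8}:4  {1,4,5,6,7,8}:4  {3,4,5,6,7,8}:4
  |U|=7: {0,1,3,5,6,7,8}:6  {0,1,4,5,6,7,8}:6  {1,3,4,5,6,7,8}:12  {2,3,4,5,6,7,8}:4
  start at 0(d): 16
  start at 2(f): 24
sum over floor = 40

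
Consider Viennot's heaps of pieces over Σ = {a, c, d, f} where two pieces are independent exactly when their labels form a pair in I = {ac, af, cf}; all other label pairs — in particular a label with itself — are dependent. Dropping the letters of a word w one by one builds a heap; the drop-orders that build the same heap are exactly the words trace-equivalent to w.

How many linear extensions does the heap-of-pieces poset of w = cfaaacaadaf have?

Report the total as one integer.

336

0(c) covers ∅
1(f) covers ∅
2(a) covers ∅
3(a) covers 2:a
4(a) covers 3:a
5(c) covers 0:c
6(a) covers 4:a
7(a) covers 6:a
8(d) covers 1:f, 5:c, 7:a
9(a) covers 8:d
10(f) covers 8:d
floor of heap: 0:c, 1:f, 2:a
completions by unplaced set U, small U first (add the entries for U minus each lowest piece of U):
  |U|=1: {9}:1  {10}:1
  |U|=2: {9,10}:2
  |U|=3: {8,9,10}:2
  |U|=4: {1,8,9,10}:2  {5,8,9,10}:2  {7,8,9,10}:2
  |U|=5: {0,5,8,9,10}:2  {1,5,8,9,10}:4  {1,7,8,9,10}:4  {5,7,8,9,10}:4  {6,7,8,9,10}:2
  |U|=6: {0,1,5,8,9,10}:6  {0,5,7,8,9,10}:6  {1,5,7,8,9,10}:12  {1,6,7,8,9,10}:6  {4,6,7,8,9,10}:2  {5,6,7,8,9,10}:6
  |U|=7: {0,1,5,7,8,9,10}:24  {0,5,6,7,8,9,10}:12  {1,4,6,7,8,9,10}:8  {1,5,6,7,8,9,10}:24  {3,4,6,7,8,9,10}:2  {4,5,6,7,8,9,10}:8
  |U|=8: {0,1,5,6,7,8,9,10}:60  {0,4,5,6,7,8,9,10}:20  {1,3,4,6,7,8,9,10}:10  {1,4,5,6,7,8,9,10}:40  {2,3,4,6,7,8,9,10}:2  {3,4,5,6,7,8,9,10}:10
  |U|=9: {0,1,4,5,6,7,8,9,10}:120  {0,3,4,5,6,7,8,9,10}:30  {1,2,3,4,6,7,8,9,10}:12  {1,3,4,5,6,7,8,9,10}:60  {2,3,4,5,6,7,8,9,10}:12
  start at 0(c): 84
  start at 1(f): 42
  start at 2(a): 210
sum over floor = 336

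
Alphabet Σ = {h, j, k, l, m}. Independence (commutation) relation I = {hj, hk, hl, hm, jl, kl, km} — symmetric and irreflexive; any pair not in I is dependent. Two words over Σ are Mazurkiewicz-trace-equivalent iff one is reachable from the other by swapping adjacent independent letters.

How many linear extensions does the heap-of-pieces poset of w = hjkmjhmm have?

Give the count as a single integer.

56

#0=h has no predecessor
#1=j has no predecessor
#2=k depends on [1:j]
#3=m depends on [1:j]
#4=j depends on [2:k, 3:m]
#5=h depends on [0:h]
#6=m depends on [4:j]
#7=m depends on [6:m]
sources: [0:h, 1:j]
N(rest) = Σ N(rest − s) over sources s of rest; N(one piece) = 1:
  size 1 → [5]=1  [7]=1
  size 2 → [0,5]=1  [5,7]=2  [6,7]=1
  size 3 → [0,5,7]=3  [4,6,7]=1  [5,6,7]=3
  size 4 → [0,5,6,7]=6  [2,4,6,7]=1  [3,4,6,7]=1  [4,5,6,7]=4
  size 5 → [0,4,5,6,7]=10  [2,3,4,6,7]=2  [2,4,5,6,7]=5  [3,4,5,6,7]=5
  size 6 → [0,2,4,5,6,7]=15  [0,3,4,5,6,7]=15  [1,2,3,4,6,7]=2  [2,3,4,5,6,7]=12
  first=0(h) contributes 14
  first=1(j) contributes 42
|[w]| = 56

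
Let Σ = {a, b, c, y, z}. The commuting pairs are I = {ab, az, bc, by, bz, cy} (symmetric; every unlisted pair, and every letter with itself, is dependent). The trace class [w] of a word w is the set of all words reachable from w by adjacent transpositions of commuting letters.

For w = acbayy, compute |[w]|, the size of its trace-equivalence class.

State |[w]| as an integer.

drop 0:a onto floor
drop 1:c onto {0:a}
drop 2:b onto floor
drop 3:a onto {1:c}
drop 4:y onto {3:a}
drop 5:y onto {4:y}
ground layer = {0:a, 2:b}
drop-orders for the pieces not yet dropped (sum over which currently-grounded one goes next):
  1 to go: {2} 1  {5} 1
  2 to go: {2,5} 2  {4,5} 1
  3 to go: {2,4,5} 3  {3,4,5} 1
  4 to go: {1,3,4,5} 1  {2,3,4,5} 4
  if 0:a drops first: 5 orders
  if 2:b drops first: 1 orders
heap linearizations: 6

6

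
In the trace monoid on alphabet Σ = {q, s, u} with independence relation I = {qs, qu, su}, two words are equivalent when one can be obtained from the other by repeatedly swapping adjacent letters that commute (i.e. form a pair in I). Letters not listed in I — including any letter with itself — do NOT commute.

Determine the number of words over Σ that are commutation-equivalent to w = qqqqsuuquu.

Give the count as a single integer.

1260

#0=q has no predecessor
#1=q depends on [0:q]
#2=q depends on [1:q]
#3=q depends on [2:q]
#4=s has no predecessor
#5=u has no predecessor
#6=u depends on [5:u]
#7=q depends on [3:q]
#8=u depends on [6:u]
#9=u depends on [8:u]
sources: [0:q, 4:s, 5:u]
N(rest) = Σ N(rest − s) over sources s of rest; N(one piece) = 1:
  size 1 → [4]=1  [7]=1  [9]=1
  size 2 → [3,7]=1  [4,7]=2  [4,9]=2  [7,9]=2  [8,9]=1
  size 3 → [2,3,7]=1  [3,4,7]=3  [3,7,9]=3  [4,7,9]=6  [4,8,9]=3  [6,8,9]=1  [7,8,9]=3
  size 4 → [1,2,3,7]=1  [2,3,4,7]=4  [2,3,7,9]=4  [3,4,7,9]=12  [3,7,8,9]=6  [4,6,8,9]=4  [4,7,8,9]=12  [5,6,8,9]=1  [6,7,8,9]=4
  size 5 → [0,1,2,3,7]=1  [1,2,3,4,7]=5  [1,2,3,7,9]=5  [2,3,4,7,9]=20  [2,3,7,8,9]=10  [3,4,7,8,9]=30  [3,6,7,8,9]=10  [4,5,6,8,9]=5  [4,6,7,8,9]=20  [5,6,7,8,9]=5
  size 6 → [0,1,2,3,4,7]=6  [0,1,2,3,7,9]=6  [1,2,3,4,7,9]=30  [1,2,3,7,8,9]=15  [2,3,4,7,8,9]=60  [2,3,6,7,8,9]=20  [3,4,6,7,8,9]=60  [3,5,6,7,8,9]=15  [4,5,6,7,8,9]=30
  size 7 → [0,1,2,3,4,7,9]=42  [0,1,2,3,7,8,9]=21  [1,2,3,4,7,8,9]=105  [1,2,3,6,7,8,9]=35  [2,3,4,6,7,8,9]=140  [2,3,5,6,7,8,9]=35  [3,4,5,6,7,8,9]=105
  size 8 → [0,1,2,3,4,7,8,9]=168  [0,1,2,3,6,7,8,9]=56  [1,2,3,4,6,7,8,9]=280  [1,2,3,5,6,7,8,9]=70  [2,3,4,5,6,7,8,9]=280
  first=0(q) contributes 630
  first=4(s) contributes 126
  first=5(u) contributes 504
|[w]| = 1260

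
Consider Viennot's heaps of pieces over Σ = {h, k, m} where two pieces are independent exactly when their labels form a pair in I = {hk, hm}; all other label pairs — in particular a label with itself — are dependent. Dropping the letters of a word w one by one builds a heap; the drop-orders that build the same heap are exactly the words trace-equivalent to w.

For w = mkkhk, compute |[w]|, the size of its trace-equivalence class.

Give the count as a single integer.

0(m) covers ∅
1(k) covers 0:m
2(k) covers 1:k
3(h) covers ∅
4(k) covers 2:k
floor of heap: 0:m, 3:h
completions by unplaced set U, small U first (add the entries for U minus each lowest piece of U):
  |U|=1: {3}:1  {4}:1
  |U|=2: {2,4}:1  {3,4}:2
  |U|=3: {1,2,4}:1  {2,3,4}:3
  start at 0(m): 4
  start at 3(h): 1
sum over floor = 5

5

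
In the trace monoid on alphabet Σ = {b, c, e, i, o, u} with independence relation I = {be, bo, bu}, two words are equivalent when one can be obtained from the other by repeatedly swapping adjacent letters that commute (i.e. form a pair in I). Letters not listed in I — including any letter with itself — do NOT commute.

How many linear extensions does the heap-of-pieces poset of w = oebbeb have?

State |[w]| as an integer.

20

#0=o has no predecessor
#1=e depends on [0:o]
#2=b has no predecessor
#3=b depends on [2:b]
#4=e depends on [1:e]
#5=b depends on [3:b]
sources: [0:o, 2:b]
N(rest) = Σ N(rest − s) over sources s of rest; N(one piece) = 1:
  size 1 → [4]=1  [5]=1
  size 2 → [1,4]=1  [3,5]=1  [4,5]=2
  size 3 → [0,1,4]=1  [1,4,5]=3  [2,3,5]=1  [3,4,5]=3
  size 4 → [0,1,4,5]=4  [1,3,4,5]=6  [2,3,4,5]=4
  first=0(o) contributes 10
  first=2(b) contributes 10
|[w]| = 20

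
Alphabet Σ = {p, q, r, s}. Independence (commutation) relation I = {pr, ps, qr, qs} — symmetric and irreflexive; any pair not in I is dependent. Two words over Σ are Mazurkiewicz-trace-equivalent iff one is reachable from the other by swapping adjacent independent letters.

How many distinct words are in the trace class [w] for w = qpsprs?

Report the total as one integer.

20

#0=q has no predecessor
#1=p depends on [0:q]
#2=s has no predecessor
#3=p depends on [1:p]
#4=r depends on [2:s]
#5=s depends on [4:r]
sources: [0:q, 2:s]
N(rest) = Σ N(rest − s) over sources s of rest; N(one piece) = 1:
  size 1 → [3]=1  [5]=1
  size 2 → [1,3]=1  [3,5]=2  [4,5]=1
  size 3 → [0,1,3]=1  [1,3,5]=3  [2,4,5]=1  [3,4,5]=3
  size 4 → [0,1,3,5]=4  [1,3,4,5]=6  [2,3,4,5]=4
  first=0(q) contributes 10
  first=2(s) contributes 10
|[w]| = 20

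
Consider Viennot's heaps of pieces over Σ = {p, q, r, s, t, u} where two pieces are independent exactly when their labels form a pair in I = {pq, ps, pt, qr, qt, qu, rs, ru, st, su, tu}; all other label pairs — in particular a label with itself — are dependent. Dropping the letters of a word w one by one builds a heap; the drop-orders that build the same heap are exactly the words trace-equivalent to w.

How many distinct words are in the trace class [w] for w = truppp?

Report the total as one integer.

3

#0=t has no predecessor
#1=r depends on [0:t]
#2=u has no predecessor
#3=p depends on [1:r, 2:u]
#4=p depends on [3:p]
#5=p depends on [4:p]
sources: [0:t, 2:u]
N(rest) = Σ N(rest − s) over sources s of rest; N(one piece) = 1:
  size 1 → [5]=1
  size 2 → [4,5]=1
  size 3 → [3,4,5]=1
  size 4 → [1,3,4,5]=1  [2,3,4,5]=1
  first=0(t) contributes 2
  first=2(u) contributes 1
|[w]| = 3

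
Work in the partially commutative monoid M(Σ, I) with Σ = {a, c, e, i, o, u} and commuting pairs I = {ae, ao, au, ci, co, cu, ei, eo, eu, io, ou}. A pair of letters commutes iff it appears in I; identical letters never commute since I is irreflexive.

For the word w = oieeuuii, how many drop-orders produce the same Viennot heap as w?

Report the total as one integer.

#0=o has no predecessor
#1=i has no predecessor
#2=e has no predecessor
#3=e depends on [2:e]
#4=u depends on [1:i]
#5=u depends on [4:u]
#6=i depends on [5:u]
#7=i depends on [6:i]
sources: [0:o, 1:i, 2:e]
N(rest) = Σ N(rest − s) over sources s of rest; N(one piece) = 1:
  size 1 → [0]=1  [3]=1  [7]=1
  size 2 → [0,3]=2  [0,7]=2  [2,3]=1  [3,7]=2  [6,7]=1
  size 3 → [0,2,3]=3  [0,3,7]=6  [0,6,7]=3  [2,3,7]=3  [3,6,7]=3  [5,6,7]=1
  size 4 → [0,2,3,7]=12  [0,3,6,7]=12  [0,5,6,7]=4  [2,3,6,7]=6  [3,5,6,7]=4  [4,5,6,7]=1
  size 5 → [0,2,3,6,7]=30  [0,3,5,6,7]=20  [0,4,5,6,7]=5  [1,4,5,6,7]=1  [2,3,5,6,7]=10  [3,4,5,6,7]=5
  size 6 → [0,1,4,5,6,7]=6  [0,2,3,5,6,7]=60  [0,3,4,5,6,7]=30  [1,3,4,5,6,7]=6  [2,3,4,5,6,7]=15
  first=0(o) contributes 21
  first=1(i) contributes 105
  first=2(e) contributes 42
|[w]| = 168

168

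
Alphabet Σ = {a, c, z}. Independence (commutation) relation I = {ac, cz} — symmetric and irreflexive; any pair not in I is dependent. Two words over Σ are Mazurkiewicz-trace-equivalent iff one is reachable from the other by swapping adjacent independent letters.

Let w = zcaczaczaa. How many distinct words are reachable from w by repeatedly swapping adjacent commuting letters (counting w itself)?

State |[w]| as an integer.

piece 0:z — minimal
piece 1:c — minimal
piece 2:a rests on {0:z}
piece 3:c rests on {1:c}
piece 4:z rests on {2:a}
piece 5:a rests on {4:z}
piece 6:c rests on {3:c}
piece 7:z rests on {5:a}
piece 8:a rests on {7:z}
piece 9:a rests on {8:a}
minimal pieces: {0:z, 1:c}
ways to finish when only these pieces remain (= sum over removing one remaining piece with nothing left below it):
  1 left: {6}→1  {9}→1
  2 left: {3,6}→1  {6,9}→2  {8,9}→1
  3 left: {1,3,6}→1  {3,6,9}→3  {6,8,9}→3  {7,8,9}→1
  4 left: {1,3,6,9}→4  {3,6,8,9}→6  {5,7,8,9}→1  {6,7,8,9}→4
  5 left: {1,3,6,8,9}→10  {3,6,7,8,9}→10  {4,5,7,8,9}→1  {5,6,7,8,9}→5
  6 left: {1,3,6,7,8,9}→20  {2,4,5,7,8,9}→1  {3,5,6,7,8,9}→15  {4,5,6,7,8,9}→6
  7 left: {0,2,4,5,7,8,9}→1  {1,3,5,6,7,8,9}→35  {2,4,5,6,7,8,9}→7  {3,4,5,6,7,8,9}→21
  8 left: {0,2,4,5,6,7,8,9}→8  {1,3,4,5,6,7,8,9}→56  {2,3,4,5,6,7,8,9}→28
  placing 0:z first → 84 extensions
  placing 1:c first → 36 extensions
total linear extensions = 120

120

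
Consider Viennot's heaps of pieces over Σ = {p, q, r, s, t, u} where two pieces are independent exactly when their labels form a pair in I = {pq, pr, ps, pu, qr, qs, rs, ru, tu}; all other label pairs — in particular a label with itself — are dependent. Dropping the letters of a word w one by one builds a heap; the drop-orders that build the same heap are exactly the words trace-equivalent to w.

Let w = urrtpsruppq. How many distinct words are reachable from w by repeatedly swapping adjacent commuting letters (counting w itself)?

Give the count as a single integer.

700

piece 0:u — minimal
piece 1:r — minimal
piece 2:r rests on {1:r}
piece 3:t rests on {2:r}
piece 4:p rests on {3:t}
piece 5:s rests on {0:u, 3:t}
piece 6:r rests on {3:t}
piece 7:u rests on {5:s}
piece 8:p rests on {4:p}
piece 9:p rests on {8:p}
piece 10:q rests on {7:u}
minimal pieces: {0:u, 1:r}
ways to finish when only these pieces remain (= sum over removing one remaining piece with nothing left below it):
  1 left: {6}→1  {9}→1  {10}→1
  2 left: {6,9}→2  {6,10}→2  {7,10}→1  {8,9}→1  {9,10}→2
  3 left: {4,8,9}→1  {5,7,10}→1  {6,7,10}→3  {6,8,9}→3  {6,9,10}→6  {7,9,10}→3  {8,9,10}→3
  4 left: {0,5,7,10}→1  {4,6,8,9}→4  {4,8,9,10}→4  {5,6,7,10}→4  {5,7,9,10}→4  {6,7,9,10}→12  {6,8,9,10}→12  {7,8,9,10}→6
  5 left: {0,5,6,7,10}→5  {0,5,7,9,10}→5  {4,6,8,9,10}→20  {4,7,8,9,10}→10  {5,6,7,9,10}→20  {5,7,8,9,10}→10  {6,7,8,9,10}→30
  6 left: {0,5,6,7,9,10}→30  {0,5,7,8,9,10}→15  {4,5,7,8,9,10}→20  {4,6,7,8,9,10}→60  {5,6,7,8,9,10}→60
  7 left: {0,4,5,7,8,9,10}→35  {0,5,6,7,8,9,10}→105  {4,5,6,7,8,9,10}→140
  8 left: {0,4,5,6,7,8,9,10}→280  {3,4,5,6,7,8,9,10}→140
  9 left: {0,3,4,5,6,7,8,9,10}→420  {2,3,4,5,6,7,8,9,10}→140
  placing 0:u first → 140 extensions
  placing 1:r first → 560 extensions
total linear extensions = 700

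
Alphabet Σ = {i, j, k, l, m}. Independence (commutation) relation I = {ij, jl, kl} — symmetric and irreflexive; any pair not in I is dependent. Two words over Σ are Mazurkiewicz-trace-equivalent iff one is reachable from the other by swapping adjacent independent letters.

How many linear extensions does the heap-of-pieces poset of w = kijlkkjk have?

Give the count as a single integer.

#0=k has no predecessor
#1=i depends on [0:k]
#2=j depends on [0:k]
#3=l depends on [1:i]
#4=k depends on [1:i, 2:j]
#5=k depends on [4:k]
#6=j depends on [5:k]
#7=k depends on [6:j]
sources: [0:k]
N(rest) = Σ N(rest − s) over sources s of rest; N(one piece) = 1:
  size 1 → [3]=1  [7]=1
  size 2 → [3,7]=2  [6,7]=1
  size 3 → [3,6,7]=3  [5,6,7]=1
  size 4 → [3,5,6,7]=4  [4,5,6,7]=1
  size 5 → [2,4,5,6,7]=1  [3,4,5,6,7]=5
  size 6 → [1,3,4,5,6,7]=5  [2,3,4,5,6,7]=6
  first=0(k) contributes 11

11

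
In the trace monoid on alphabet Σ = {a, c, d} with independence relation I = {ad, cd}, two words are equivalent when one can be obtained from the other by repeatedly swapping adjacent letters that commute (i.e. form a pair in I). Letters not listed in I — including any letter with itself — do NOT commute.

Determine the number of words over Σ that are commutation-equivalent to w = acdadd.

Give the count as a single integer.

#0=a has no predecessor
#1=c depends on [0:a]
#2=d has no predecessor
#3=a depends on [1:c]
#4=d depends on [2:d]
#5=d depends on [4:d]
sources: [0:a, 2:d]
N(rest) = Σ N(rest − s) over sources s of rest; N(one piece) = 1:
  size 1 → [3]=1  [5]=1
  size 2 → [1,3]=1  [3,5]=2  [4,5]=1
  size 3 → [0,1,3]=1  [1,3,5]=3  [2,4,5]=1  [3,4,5]=3
  size 4 → [0,1,3,5]=4  [1,3,4,5]=6  [2,3,4,5]=4
  first=0(a) contributes 10
  first=2(d) contributes 10
|[w]| = 20

20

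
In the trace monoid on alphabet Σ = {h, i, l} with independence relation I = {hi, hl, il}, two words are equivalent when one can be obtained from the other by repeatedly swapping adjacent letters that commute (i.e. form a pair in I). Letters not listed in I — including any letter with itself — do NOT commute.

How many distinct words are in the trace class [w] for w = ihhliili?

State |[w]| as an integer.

420

0(i) covers ∅
1(h) covers ∅
2(h) covers 1:h
3(l) covers ∅
4(i) covers 0:i
5(i) covers 4:i
6(l) covers 3:l
7(i) covers 5:i
floor of heap: 0:i, 1:h, 3:l
completions by unplaced set U, small U first (add the entries for U minus each lowest piece of U):
  |U|=1: {2}:1  {6}:1  {7}:1
  |U|=2: {1,2}:1  {2,6}:2  {2,7}:2  {3,6}:1  {5,7}:1  {6,7}:2
  |U|=3: {1,2,6}:3  {1,2,7}:3  {2,3,6}:3  {2,5,7}:3  {2,6,7}:6  {3,6,7}:3  {4,5,7}:1  {5,6,7}:3
  |U|=4: {0,4,5,7}:1  {1,2,3,6}:6  {1,2,5,7}:6  {1,2,6,7}:12  {2,3,6,7}:12  {2,4,5,7}:4  {2,5,6,7}:12  {3,5,6,7}:6  {4,5,6,7}:4
  |U|=5: {0,2,4,5,7}:5  {0,4,5,6,7}:5  {1,2,3,6,7}:30  {1,2,4,5,7}:10  {1,2,5,6,7}:30  {2,3,5,6,7}:30  {2,4,5,6,7}:20  {3,4,5,6,7}:10
  |U|=6: {0,1,2,4,5,7}:15  {0,2,4,5,6,7}:30  {0,3,4,5,6,7}:15  {1,2,3,5,6,7}:90  {1,2,4,5,6,7}:60  {2,3,4,5,6,7}:60
  start at 0(i): 210
  start at 1(h): 105
  start at 3(l): 105
sum over floor = 420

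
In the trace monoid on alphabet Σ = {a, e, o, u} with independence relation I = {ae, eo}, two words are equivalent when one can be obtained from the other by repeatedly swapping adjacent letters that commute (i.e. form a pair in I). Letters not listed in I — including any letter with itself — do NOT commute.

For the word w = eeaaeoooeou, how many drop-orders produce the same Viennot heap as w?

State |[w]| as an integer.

drop 0:e onto floor
drop 1:e onto {0:e}
drop 2:a onto floor
drop 3:a onto {2:a}
drop 4:e onto {1:e}
drop 5:o onto {3:a}
drop 6:o onto {5:o}
drop 7:o onto {6:o}
drop 8:e onto {4:e}
drop 9:o onto {7:o}
drop 10:u onto {8:e, 9:o}
ground layer = {0:e, 2:a}
drop-orders for the pieces not yet dropped (sum over which currently-grounded one goes next):
  1 to go: {10} 1
  2 to go: {8,10} 1  {9,10} 1
  3 to go: {4,8,10} 1  {7,9,10} 1  {8,9,10} 2
  4 to go: {1,4,8,10} 1  {4,8,9,10} 3  {6,7,9,10} 1  {7,8,9,10} 3
  5 to go: {0,1,4,8,10} 1  {1,4,8,9,10} 4  {4,7,8,9,10} 6  {5,6,7,9,10} 1  {6,7,8,9,10} 4
  6 to go: {0,1,4,8,9,10} 5  {1,4,7,8,9,10} 10  {3,5,6,7,9,10} 1  {4,6,7,8,9,10} 10  {5,6,7,8,9,10} 5
  7 to go: {0,1,4,7,8,9,10} 15  {1,4,6,7,8,9,10} 20  {2,3,5,6,7,9,10} 1  {3,5,6,7,8,9,10} 6  {4,5,6,7,8,9,10} 15
  8 to go: {0,1,4,6,7,8,9,10} 35  {1,4,5,6,7,8,9,10} 35  {2,3,5,6,7,8,9,10} 7  {3,4,5,6,7,8,9,10} 21
  9 to go: {0,1,4,5,6,7,8,9,10} 70  {1,3,4,5,6,7,8,9,10} 56  {2,3,4,5,6,7,8,9,10} 28
  if 0:e drops first: 84 orders
  if 2:a drops first: 126 orders
heap linearizations: 210

210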